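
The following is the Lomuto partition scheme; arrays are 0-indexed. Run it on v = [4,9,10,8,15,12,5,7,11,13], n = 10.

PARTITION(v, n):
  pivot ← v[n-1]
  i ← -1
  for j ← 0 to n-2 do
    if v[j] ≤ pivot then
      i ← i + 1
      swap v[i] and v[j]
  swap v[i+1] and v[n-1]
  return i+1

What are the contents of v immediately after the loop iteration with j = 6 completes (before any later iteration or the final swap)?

pivot = v[9] = 13; i = -1
j=0: v[0]=4 ≤ 13 → i=0, swap v[0],v[0] (no change) → [4,9,10,8,15,12,5,7,11,13]
j=1: v[1]=9 ≤ 13 → i=1, swap v[1],v[1] (no change) → [4,9,10,8,15,12,5,7,11,13]
j=2: v[2]=10 ≤ 13 → i=2, swap v[2],v[2] (no change) → [4,9,10,8,15,12,5,7,11,13]
j=3: v[3]=8 ≤ 13 → i=3, swap v[3],v[3] (no change) → [4,9,10,8,15,12,5,7,11,13]
j=4: v[4]=15 > 13 → no swap
j=5: v[5]=12 ≤ 13 → i=4, swap v[4],v[5] → [4,9,10,8,12,15,5,7,11,13]
j=6: v[6]=5 ≤ 13 → i=5, swap v[5],v[6] → [4,9,10,8,12,5,15,7,11,13]
(after j=6) v = [4,9,10,8,12,5,15,7,11,13]

[4,9,10,8,12,5,15,7,11,13]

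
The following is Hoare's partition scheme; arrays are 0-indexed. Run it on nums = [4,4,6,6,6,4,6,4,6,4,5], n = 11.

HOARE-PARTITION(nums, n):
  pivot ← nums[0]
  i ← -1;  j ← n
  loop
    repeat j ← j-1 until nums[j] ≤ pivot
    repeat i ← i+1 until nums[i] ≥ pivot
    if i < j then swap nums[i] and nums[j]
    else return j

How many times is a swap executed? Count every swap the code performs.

3

pivot = nums[0] = 4; i = -1, j = 11
j→9 (nums[9]=4≤4), i→0 (nums[0]=4≥4); i<j, swap → [4,4,6,6,6,4,6,4,6,4,5]
j→7 (nums[7]=4≤4), i→1 (nums[1]=4≥4); i<j, swap → [4,4,6,6,6,4,6,4,6,4,5]
j→5 (nums[5]=4≤4), i→2 (nums[2]=6≥4); i<j, swap → [4,4,4,6,6,6,6,4,6,4,5]
j→2, i→3; i≥j, return j=2. nums = [4,4,4,6,6,6,6,4,6,4,5]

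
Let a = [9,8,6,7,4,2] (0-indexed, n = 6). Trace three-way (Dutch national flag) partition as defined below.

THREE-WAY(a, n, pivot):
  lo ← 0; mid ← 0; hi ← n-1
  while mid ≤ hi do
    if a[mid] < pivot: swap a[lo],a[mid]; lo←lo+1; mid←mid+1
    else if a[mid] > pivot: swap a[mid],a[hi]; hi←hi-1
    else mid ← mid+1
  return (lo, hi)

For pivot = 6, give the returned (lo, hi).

(2, 2)

lo=0 mid=0 hi=5
9>6: swap(0,5), hi=4 ⇒ [2,8,6,7,4,9]
2<6: swap(0,0), lo=1 mid=1 ⇒ [2,8,6,7,4,9]
8>6: swap(1,4), hi=3 ⇒ [2,4,6,7,8,9]
4<6: swap(1,1), lo=2 mid=2 ⇒ [2,4,6,7,8,9]
6=6: mid=3
7>6: swap(3,3), hi=2 ⇒ [2,4,6,7,8,9]
done. lo=2 hi=2; a=[2,4,6,7,8,9]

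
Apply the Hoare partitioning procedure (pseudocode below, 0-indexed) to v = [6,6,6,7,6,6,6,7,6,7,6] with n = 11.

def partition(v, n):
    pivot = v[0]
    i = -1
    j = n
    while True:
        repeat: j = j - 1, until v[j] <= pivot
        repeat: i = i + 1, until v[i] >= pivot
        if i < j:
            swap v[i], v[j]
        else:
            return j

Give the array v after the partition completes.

[6,6,6,6,6,7,6,7,6,7,6]

pivot = v[0] = 6; i = -1, j = 11
j→10 (v[10]=6≤6), i→0 (v[0]=6≥6); i<j, swap → [6,6,6,7,6,6,6,7,6,7,6]
j→8 (v[8]=6≤6), i→1 (v[1]=6≥6); i<j, swap → [6,6,6,7,6,6,6,7,6,7,6]
j→6 (v[6]=6≤6), i→2 (v[2]=6≥6); i<j, swap → [6,6,6,7,6,6,6,7,6,7,6]
j→5 (v[5]=6≤6), i→3 (v[3]=7≥6); i<j, swap → [6,6,6,6,6,7,6,7,6,7,6]
j→4, i→4; i≥j, return j=4. v = [6,6,6,6,6,7,6,7,6,7,6]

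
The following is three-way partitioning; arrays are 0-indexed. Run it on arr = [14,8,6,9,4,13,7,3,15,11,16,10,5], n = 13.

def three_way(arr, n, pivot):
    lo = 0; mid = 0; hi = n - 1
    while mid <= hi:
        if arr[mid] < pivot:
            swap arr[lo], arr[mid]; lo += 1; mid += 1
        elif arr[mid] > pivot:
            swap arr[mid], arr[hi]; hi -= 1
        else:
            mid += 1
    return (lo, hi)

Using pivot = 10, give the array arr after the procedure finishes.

[5,8,6,9,4,7,3,10,11,16,15,13,14]

pivot = 10; lo=0, mid=0, hi=12
arr[mid]=14>10: swap arr[0],arr[12]; hi=11 → [5,8,6,9,4,13,7,3,15,11,16,10,14]
arr[mid]=5<10: swap arr[0],arr[0]; lo=1,mid=1 → [5,8,6,9,4,13,7,3,15,11,16,10,14]
arr[mid]=8<10: swap arr[1],arr[1]; lo=2,mid=2 → [5,8,6,9,4,13,7,3,15,11,16,10,14]
arr[mid]=6<10: swap arr[2],arr[2]; lo=3,mid=3 → [5,8,6,9,4,13,7,3,15,11,16,10,14]
arr[mid]=9<10: swap arr[3],arr[3]; lo=4,mid=4 → [5,8,6,9,4,13,7,3,15,11,16,10,14]
arr[mid]=4<10: swap arr[4],arr[4]; lo=5,mid=5 → [5,8,6,9,4,13,7,3,15,11,16,10,14]
arr[mid]=13>10: swap arr[5],arr[11]; hi=10 → [5,8,6,9,4,10,7,3,15,11,16,13,14]
arr[mid]=10=10: mid=6
arr[mid]=7<10: swap arr[5],arr[6]; lo=6,mid=7 → [5,8,6,9,4,7,10,3,15,11,16,13,14]
arr[mid]=3<10: swap arr[6],arr[7]; lo=7,mid=8 → [5,8,6,9,4,7,3,10,15,11,16,13,14]
arr[mid]=15>10: swap arr[8],arr[10]; hi=9 → [5,8,6,9,4,7,3,10,16,11,15,13,14]
arr[mid]=16>10: swap arr[8],arr[9]; hi=8 → [5,8,6,9,4,7,3,10,11,16,15,13,14]
arr[mid]=11>10: swap arr[8],arr[8]; hi=7 → [5,8,6,9,4,7,3,10,11,16,15,13,14]
end: lo=7, hi=7; arr = [5,8,6,9,4,7,3,10,11,16,15,13,14]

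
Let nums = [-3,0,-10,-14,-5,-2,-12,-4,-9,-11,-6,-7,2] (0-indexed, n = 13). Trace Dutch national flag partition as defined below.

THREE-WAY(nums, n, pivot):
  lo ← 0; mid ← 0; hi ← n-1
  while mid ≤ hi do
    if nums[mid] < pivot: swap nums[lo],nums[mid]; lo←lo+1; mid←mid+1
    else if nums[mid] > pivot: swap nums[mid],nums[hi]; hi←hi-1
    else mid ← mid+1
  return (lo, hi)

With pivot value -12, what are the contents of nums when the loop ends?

lo=0 mid=0 hi=12
-3>-12: swap(0,12), hi=11 ⇒ [2,0,-10,-14,-5,-2,-12,-4,-9,-11,-6,-7,-3]
2>-12: swap(0,11), hi=10 ⇒ [-7,0,-10,-14,-5,-2,-12,-4,-9,-11,-6,2,-3]
-7>-12: swap(0,10), hi=9 ⇒ [-6,0,-10,-14,-5,-2,-12,-4,-9,-11,-7,2,-3]
-6>-12: swap(0,9), hi=8 ⇒ [-11,0,-10,-14,-5,-2,-12,-4,-9,-6,-7,2,-3]
-11>-12: swap(0,8), hi=7 ⇒ [-9,0,-10,-14,-5,-2,-12,-4,-11,-6,-7,2,-3]
-9>-12: swap(0,7), hi=6 ⇒ [-4,0,-10,-14,-5,-2,-12,-9,-11,-6,-7,2,-3]
-4>-12: swap(0,6), hi=5 ⇒ [-12,0,-10,-14,-5,-2,-4,-9,-11,-6,-7,2,-3]
-12=-12: mid=1
0>-12: swap(1,5), hi=4 ⇒ [-12,-2,-10,-14,-5,0,-4,-9,-11,-6,-7,2,-3]
-2>-12: swap(1,4), hi=3 ⇒ [-12,-5,-10,-14,-2,0,-4,-9,-11,-6,-7,2,-3]
-5>-12: swap(1,3), hi=2 ⇒ [-12,-14,-10,-5,-2,0,-4,-9,-11,-6,-7,2,-3]
-14<-12: swap(0,1), lo=1 mid=2 ⇒ [-14,-12,-10,-5,-2,0,-4,-9,-11,-6,-7,2,-3]
-10>-12: swap(2,2), hi=1 ⇒ [-14,-12,-10,-5,-2,0,-4,-9,-11,-6,-7,2,-3]
done. lo=1 hi=1; nums=[-14,-12,-10,-5,-2,0,-4,-9,-11,-6,-7,2,-3]

[-14,-12,-10,-5,-2,0,-4,-9,-11,-6,-7,2,-3]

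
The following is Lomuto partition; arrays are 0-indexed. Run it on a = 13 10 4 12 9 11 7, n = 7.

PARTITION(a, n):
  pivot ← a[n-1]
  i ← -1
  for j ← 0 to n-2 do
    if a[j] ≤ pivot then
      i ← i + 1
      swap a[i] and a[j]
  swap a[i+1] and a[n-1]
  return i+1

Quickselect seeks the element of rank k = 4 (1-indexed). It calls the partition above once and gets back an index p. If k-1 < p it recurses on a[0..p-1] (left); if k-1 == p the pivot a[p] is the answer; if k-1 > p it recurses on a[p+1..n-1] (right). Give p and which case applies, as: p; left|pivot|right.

1; right

pivot = a[6] = 7; i = -1
j=0: a[0]=13 > 7 → no swap
j=1: a[1]=10 > 7 → no swap
j=2: a[2]=4 ≤ 7 → i=0, swap a[0],a[2] → 4 10 13 12 9 11 7
j=3: a[3]=12 > 7 → no swap
j=4: a[4]=9 > 7 → no swap
j=5: a[5]=11 > 7 → no swap
final swap a[1],a[6] → 4 7 13 12 9 11 10; return 1
p = 1; k-1 = 3 > 1 ⇒ right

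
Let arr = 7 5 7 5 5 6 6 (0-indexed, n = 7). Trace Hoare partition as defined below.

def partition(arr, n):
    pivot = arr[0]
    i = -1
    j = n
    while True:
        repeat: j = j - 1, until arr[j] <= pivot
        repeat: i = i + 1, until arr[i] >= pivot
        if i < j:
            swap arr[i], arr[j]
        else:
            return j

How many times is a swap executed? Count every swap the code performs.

2

pivot = arr[0] = 7; i = -1, j = 7
j→6 (arr[6]=6≤7), i→0 (arr[0]=7≥7); i<j, swap → 6 5 7 5 5 6 7
j→5 (arr[5]=6≤7), i→2 (arr[2]=7≥7); i<j, swap → 6 5 6 5 5 7 7
j→4, i→5; i≥j, return j=4. arr = 6 5 6 5 5 7 7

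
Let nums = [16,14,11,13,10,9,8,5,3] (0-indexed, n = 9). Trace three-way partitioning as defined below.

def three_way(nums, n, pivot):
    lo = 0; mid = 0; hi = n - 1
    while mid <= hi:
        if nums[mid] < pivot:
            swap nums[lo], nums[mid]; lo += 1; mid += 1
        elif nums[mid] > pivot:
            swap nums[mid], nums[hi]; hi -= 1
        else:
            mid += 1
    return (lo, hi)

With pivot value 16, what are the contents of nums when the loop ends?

[14,11,13,10,9,8,5,3,16]

pivot = 16; lo=0, mid=0, hi=8
nums[mid]=16=16: mid=1
nums[mid]=14<16: swap nums[0],nums[1]; lo=1,mid=2 → [14,16,11,13,10,9,8,5,3]
nums[mid]=11<16: swap nums[1],nums[2]; lo=2,mid=3 → [14,11,16,13,10,9,8,5,3]
nums[mid]=13<16: swap nums[2],nums[3]; lo=3,mid=4 → [14,11,13,16,10,9,8,5,3]
nums[mid]=10<16: swap nums[3],nums[4]; lo=4,mid=5 → [14,11,13,10,16,9,8,5,3]
nums[mid]=9<16: swap nums[4],nums[5]; lo=5,mid=6 → [14,11,13,10,9,16,8,5,3]
nums[mid]=8<16: swap nums[5],nums[6]; lo=6,mid=7 → [14,11,13,10,9,8,16,5,3]
nums[mid]=5<16: swap nums[6],nums[7]; lo=7,mid=8 → [14,11,13,10,9,8,5,16,3]
nums[mid]=3<16: swap nums[7],nums[8]; lo=8,mid=9 → [14,11,13,10,9,8,5,3,16]
end: lo=8, hi=8; nums = [14,11,13,10,9,8,5,3,16]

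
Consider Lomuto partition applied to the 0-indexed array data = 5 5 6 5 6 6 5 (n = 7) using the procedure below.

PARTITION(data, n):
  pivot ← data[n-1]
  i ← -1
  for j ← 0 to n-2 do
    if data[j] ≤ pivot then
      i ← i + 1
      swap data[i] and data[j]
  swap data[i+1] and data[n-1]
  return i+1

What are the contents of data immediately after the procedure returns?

pivot = data[6] = 5; i = -1
j=0: data[0]=5 ≤ 5 → i=0, swap data[0],data[0] (no change) → 5 5 6 5 6 6 5
j=1: data[1]=5 ≤ 5 → i=1, swap data[1],data[1] (no change) → 5 5 6 5 6 6 5
j=2: data[2]=6 > 5 → no swap
j=3: data[3]=5 ≤ 5 → i=2, swap data[2],data[3] → 5 5 5 6 6 6 5
j=4: data[4]=6 > 5 → no swap
j=5: data[5]=6 > 5 → no swap
final swap data[3],data[6] → 5 5 5 5 6 6 6; return 3

5 5 5 5 6 6 6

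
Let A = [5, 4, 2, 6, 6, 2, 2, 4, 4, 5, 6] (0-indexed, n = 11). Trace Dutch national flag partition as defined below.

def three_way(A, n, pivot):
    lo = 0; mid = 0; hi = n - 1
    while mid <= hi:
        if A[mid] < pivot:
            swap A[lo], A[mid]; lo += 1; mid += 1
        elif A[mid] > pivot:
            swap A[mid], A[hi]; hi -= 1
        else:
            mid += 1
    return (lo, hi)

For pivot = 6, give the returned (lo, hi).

(8, 10)

lo=0 mid=0 hi=10
5<6: swap(0,0), lo=1 mid=1 ⇒ [5, 4, 2, 6, 6, 2, 2, 4, 4, 5, 6]
4<6: swap(1,1), lo=2 mid=2 ⇒ [5, 4, 2, 6, 6, 2, 2, 4, 4, 5, 6]
2<6: swap(2,2), lo=3 mid=3 ⇒ [5, 4, 2, 6, 6, 2, 2, 4, 4, 5, 6]
6=6: mid=4
6=6: mid=5
2<6: swap(3,5), lo=4 mid=6 ⇒ [5, 4, 2, 2, 6, 6, 2, 4, 4, 5, 6]
2<6: swap(4,6), lo=5 mid=7 ⇒ [5, 4, 2, 2, 2, 6, 6, 4, 4, 5, 6]
4<6: swap(5,7), lo=6 mid=8 ⇒ [5, 4, 2, 2, 2, 4, 6, 6, 4, 5, 6]
4<6: swap(6,8), lo=7 mid=9 ⇒ [5, 4, 2, 2, 2, 4, 4, 6, 6, 5, 6]
5<6: swap(7,9), lo=8 mid=10 ⇒ [5, 4, 2, 2, 2, 4, 4, 5, 6, 6, 6]
6=6: mid=11
done. lo=8 hi=10; A=[5, 4, 2, 2, 2, 4, 4, 5, 6, 6, 6]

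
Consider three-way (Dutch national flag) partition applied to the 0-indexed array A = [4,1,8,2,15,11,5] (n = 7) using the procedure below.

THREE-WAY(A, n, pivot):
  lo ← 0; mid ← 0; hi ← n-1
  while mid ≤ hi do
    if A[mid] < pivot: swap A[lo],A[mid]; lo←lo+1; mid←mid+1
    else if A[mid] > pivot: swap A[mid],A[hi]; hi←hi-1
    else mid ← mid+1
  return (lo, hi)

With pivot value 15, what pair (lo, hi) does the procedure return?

pivot = 15; lo=0, mid=0, hi=6
A[mid]=4<15: swap A[0],A[0]; lo=1,mid=1 → [4,1,8,2,15,11,5]
A[mid]=1<15: swap A[1],A[1]; lo=2,mid=2 → [4,1,8,2,15,11,5]
A[mid]=8<15: swap A[2],A[2]; lo=3,mid=3 → [4,1,8,2,15,11,5]
A[mid]=2<15: swap A[3],A[3]; lo=4,mid=4 → [4,1,8,2,15,11,5]
A[mid]=15=15: mid=5
A[mid]=11<15: swap A[4],A[5]; lo=5,mid=6 → [4,1,8,2,11,15,5]
A[mid]=5<15: swap A[5],A[6]; lo=6,mid=7 → [4,1,8,2,11,5,15]
end: lo=6, hi=6; A = [4,1,8,2,11,5,15]

(6, 6)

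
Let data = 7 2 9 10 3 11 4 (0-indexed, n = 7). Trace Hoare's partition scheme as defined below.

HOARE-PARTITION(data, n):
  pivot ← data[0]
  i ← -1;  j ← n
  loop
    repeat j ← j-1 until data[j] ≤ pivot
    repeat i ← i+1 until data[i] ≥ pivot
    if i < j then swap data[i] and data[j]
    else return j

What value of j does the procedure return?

pivot = data[0] = 7; i = -1, j = 7
j→6 (data[6]=4≤7), i→0 (data[0]=7≥7); i<j, swap → 4 2 9 10 3 11 7
j→4 (data[4]=3≤7), i→2 (data[2]=9≥7); i<j, swap → 4 2 3 10 9 11 7
j→2, i→3; i≥j, return j=2. data = 4 2 3 10 9 11 7

2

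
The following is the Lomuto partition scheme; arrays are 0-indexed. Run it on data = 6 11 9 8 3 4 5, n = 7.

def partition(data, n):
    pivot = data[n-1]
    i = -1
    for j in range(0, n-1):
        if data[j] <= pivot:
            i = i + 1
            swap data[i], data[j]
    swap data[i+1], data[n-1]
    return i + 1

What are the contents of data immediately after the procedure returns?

3 4 5 8 6 11 9

pivot=5, i=-1
j=0: 6>5, skip
j=1: 11>5, skip
j=2: 9>5, skip
j=3: 8>5, skip
j=4: 3≤5, i=0, swap(0,4) ⇒ 3 11 9 8 6 4 5
j=5: 4≤5, i=1, swap(1,5) ⇒ 3 4 9 8 6 11 5
swap(2,6) ⇒ 3 4 5 8 6 11 9; return 2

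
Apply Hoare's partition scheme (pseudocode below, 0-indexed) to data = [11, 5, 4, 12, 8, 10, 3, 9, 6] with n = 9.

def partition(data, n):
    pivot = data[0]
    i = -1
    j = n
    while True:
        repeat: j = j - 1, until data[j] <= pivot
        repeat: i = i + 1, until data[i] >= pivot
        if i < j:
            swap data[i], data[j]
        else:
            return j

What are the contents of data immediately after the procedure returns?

pivot = data[0] = 11; i = -1, j = 9
j→8 (data[8]=6≤11), i→0 (data[0]=11≥11); i<j, swap → [6, 5, 4, 12, 8, 10, 3, 9, 11]
j→7 (data[7]=9≤11), i→3 (data[3]=12≥11); i<j, swap → [6, 5, 4, 9, 8, 10, 3, 12, 11]
j→6, i→7; i≥j, return j=6. data = [6, 5, 4, 9, 8, 10, 3, 12, 11]

[6, 5, 4, 9, 8, 10, 3, 12, 11]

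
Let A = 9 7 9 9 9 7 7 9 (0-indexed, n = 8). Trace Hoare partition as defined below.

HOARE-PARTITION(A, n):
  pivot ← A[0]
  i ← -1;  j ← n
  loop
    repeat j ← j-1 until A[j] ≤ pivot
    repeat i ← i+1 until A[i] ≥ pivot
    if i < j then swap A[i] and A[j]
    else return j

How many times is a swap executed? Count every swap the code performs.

3

pivot=9
j stops at 7 (9), i stops at 0 (9); swap ⇒ 9 7 9 9 9 7 7 9
j stops at 6 (7), i stops at 2 (9); swap ⇒ 9 7 7 9 9 7 9 9
j stops at 5 (7), i stops at 3 (9); swap ⇒ 9 7 7 7 9 9 9 9
j stops at 4, i stops at 4; i≥j ⇒ return 4. A=9 7 7 7 9 9 9 9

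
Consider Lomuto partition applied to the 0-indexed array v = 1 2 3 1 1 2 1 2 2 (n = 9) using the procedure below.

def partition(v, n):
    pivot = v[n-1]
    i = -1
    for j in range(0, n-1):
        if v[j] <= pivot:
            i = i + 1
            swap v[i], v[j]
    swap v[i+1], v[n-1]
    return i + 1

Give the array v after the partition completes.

1 2 1 1 2 1 2 2 3

pivot=2, i=-1
j=0: 1≤2, i=0, swap(0,0) ⇒ 1 2 3 1 1 2 1 2 2
j=1: 2≤2, i=1, swap(1,1) ⇒ 1 2 3 1 1 2 1 2 2
j=2: 3>2, skip
j=3: 1≤2, i=2, swap(2,3) ⇒ 1 2 1 3 1 2 1 2 2
j=4: 1≤2, i=3, swap(3,4) ⇒ 1 2 1 1 3 2 1 2 2
j=5: 2≤2, i=4, swap(4,5) ⇒ 1 2 1 1 2 3 1 2 2
j=6: 1≤2, i=5, swap(5,6) ⇒ 1 2 1 1 2 1 3 2 2
j=7: 2≤2, i=6, swap(6,7) ⇒ 1 2 1 1 2 1 2 3 2
swap(7,8) ⇒ 1 2 1 1 2 1 2 2 3; return 7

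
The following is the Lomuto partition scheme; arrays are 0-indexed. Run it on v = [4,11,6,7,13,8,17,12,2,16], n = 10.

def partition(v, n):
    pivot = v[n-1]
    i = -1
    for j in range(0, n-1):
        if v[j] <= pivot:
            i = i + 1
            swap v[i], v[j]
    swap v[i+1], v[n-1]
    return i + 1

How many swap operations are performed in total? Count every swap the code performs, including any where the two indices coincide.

9

pivot = v[9] = 16; i = -1
j=0: v[0]=4 ≤ 16 → i=0, swap v[0],v[0] (no change) → [4,11,6,7,13,8,17,12,2,16]
j=1: v[1]=11 ≤ 16 → i=1, swap v[1],v[1] (no change) → [4,11,6,7,13,8,17,12,2,16]
j=2: v[2]=6 ≤ 16 → i=2, swap v[2],v[2] (no change) → [4,11,6,7,13,8,17,12,2,16]
j=3: v[3]=7 ≤ 16 → i=3, swap v[3],v[3] (no change) → [4,11,6,7,13,8,17,12,2,16]
j=4: v[4]=13 ≤ 16 → i=4, swap v[4],v[4] (no change) → [4,11,6,7,13,8,17,12,2,16]
j=5: v[5]=8 ≤ 16 → i=5, swap v[5],v[5] (no change) → [4,11,6,7,13,8,17,12,2,16]
j=6: v[6]=17 > 16 → no swap
j=7: v[7]=12 ≤ 16 → i=6, swap v[6],v[7] → [4,11,6,7,13,8,12,17,2,16]
j=8: v[8]=2 ≤ 16 → i=7, swap v[7],v[8] → [4,11,6,7,13,8,12,2,17,16]
final swap v[8],v[9] → [4,11,6,7,13,8,12,2,16,17]; return 8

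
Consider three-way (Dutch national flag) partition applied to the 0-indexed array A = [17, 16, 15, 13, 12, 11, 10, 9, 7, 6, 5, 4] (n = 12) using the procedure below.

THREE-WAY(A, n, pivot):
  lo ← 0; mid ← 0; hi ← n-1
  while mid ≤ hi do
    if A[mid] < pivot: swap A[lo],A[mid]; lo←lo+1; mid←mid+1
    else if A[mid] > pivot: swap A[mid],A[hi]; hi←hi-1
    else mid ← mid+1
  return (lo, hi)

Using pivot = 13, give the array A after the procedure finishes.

lo=0 mid=0 hi=11
17>13: swap(0,11), hi=10 ⇒ [4, 16, 15, 13, 12, 11, 10, 9, 7, 6, 5, 17]
4<13: swap(0,0), lo=1 mid=1 ⇒ [4, 16, 15, 13, 12, 11, 10, 9, 7, 6, 5, 17]
16>13: swap(1,10), hi=9 ⇒ [4, 5, 15, 13, 12, 11, 10, 9, 7, 6, 16, 17]
5<13: swap(1,1), lo=2 mid=2 ⇒ [4, 5, 15, 13, 12, 11, 10, 9, 7, 6, 16, 17]
15>13: swap(2,9), hi=8 ⇒ [4, 5, 6, 13, 12, 11, 10, 9, 7, 15, 16, 17]
6<13: swap(2,2), lo=3 mid=3 ⇒ [4, 5, 6, 13, 12, 11, 10, 9, 7, 15, 16, 17]
13=13: mid=4
12<13: swap(3,4), lo=4 mid=5 ⇒ [4, 5, 6, 12, 13, 11, 10, 9, 7, 15, 16, 17]
11<13: swap(4,5), lo=5 mid=6 ⇒ [4, 5, 6, 12, 11, 13, 10, 9, 7, 15, 16, 17]
10<13: swap(5,6), lo=6 mid=7 ⇒ [4, 5, 6, 12, 11, 10, 13, 9, 7, 15, 16, 17]
9<13: swap(6,7), lo=7 mid=8 ⇒ [4, 5, 6, 12, 11, 10, 9, 13, 7, 15, 16, 17]
7<13: swap(7,8), lo=8 mid=9 ⇒ [4, 5, 6, 12, 11, 10, 9, 7, 13, 15, 16, 17]
done. lo=8 hi=8; A=[4, 5, 6, 12, 11, 10, 9, 7, 13, 15, 16, 17]

[4, 5, 6, 12, 11, 10, 9, 7, 13, 15, 16, 17]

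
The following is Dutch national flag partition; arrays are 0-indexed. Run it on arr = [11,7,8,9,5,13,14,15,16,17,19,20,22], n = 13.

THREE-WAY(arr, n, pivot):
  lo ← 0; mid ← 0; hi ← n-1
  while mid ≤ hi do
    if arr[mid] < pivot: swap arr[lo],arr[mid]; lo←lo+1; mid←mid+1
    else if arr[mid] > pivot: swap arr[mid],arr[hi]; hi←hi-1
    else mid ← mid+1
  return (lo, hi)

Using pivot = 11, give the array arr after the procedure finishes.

lo=0 mid=0 hi=12
11=11: mid=1
7<11: swap(0,1), lo=1 mid=2 ⇒ [7,11,8,9,5,13,14,15,16,17,19,20,22]
8<11: swap(1,2), lo=2 mid=3 ⇒ [7,8,11,9,5,13,14,15,16,17,19,20,22]
9<11: swap(2,3), lo=3 mid=4 ⇒ [7,8,9,11,5,13,14,15,16,17,19,20,22]
5<11: swap(3,4), lo=4 mid=5 ⇒ [7,8,9,5,11,13,14,15,16,17,19,20,22]
13>11: swap(5,12), hi=11 ⇒ [7,8,9,5,11,22,14,15,16,17,19,20,13]
22>11: swap(5,11), hi=10 ⇒ [7,8,9,5,11,20,14,15,16,17,19,22,13]
20>11: swap(5,10), hi=9 ⇒ [7,8,9,5,11,19,14,15,16,17,20,22,13]
19>11: swap(5,9), hi=8 ⇒ [7,8,9,5,11,17,14,15,16,19,20,22,13]
17>11: swap(5,8), hi=7 ⇒ [7,8,9,5,11,16,14,15,17,19,20,22,13]
16>11: swap(5,7), hi=6 ⇒ [7,8,9,5,11,15,14,16,17,19,20,22,13]
15>11: swap(5,6), hi=5 ⇒ [7,8,9,5,11,14,15,16,17,19,20,22,13]
14>11: swap(5,5), hi=4 ⇒ [7,8,9,5,11,14,15,16,17,19,20,22,13]
done. lo=4 hi=4; arr=[7,8,9,5,11,14,15,16,17,19,20,22,13]

[7,8,9,5,11,14,15,16,17,19,20,22,13]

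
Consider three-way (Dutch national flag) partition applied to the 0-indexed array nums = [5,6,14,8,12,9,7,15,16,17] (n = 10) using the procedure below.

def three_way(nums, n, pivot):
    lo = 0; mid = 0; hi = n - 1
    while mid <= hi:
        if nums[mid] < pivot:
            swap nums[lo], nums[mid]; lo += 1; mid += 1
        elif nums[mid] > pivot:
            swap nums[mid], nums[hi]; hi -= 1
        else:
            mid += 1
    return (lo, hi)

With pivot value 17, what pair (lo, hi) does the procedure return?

lo=0 mid=0 hi=9
5<17: swap(0,0), lo=1 mid=1 ⇒ [5,6,14,8,12,9,7,15,16,17]
6<17: swap(1,1), lo=2 mid=2 ⇒ [5,6,14,8,12,9,7,15,16,17]
14<17: swap(2,2), lo=3 mid=3 ⇒ [5,6,14,8,12,9,7,15,16,17]
8<17: swap(3,3), lo=4 mid=4 ⇒ [5,6,14,8,12,9,7,15,16,17]
12<17: swap(4,4), lo=5 mid=5 ⇒ [5,6,14,8,12,9,7,15,16,17]
9<17: swap(5,5), lo=6 mid=6 ⇒ [5,6,14,8,12,9,7,15,16,17]
7<17: swap(6,6), lo=7 mid=7 ⇒ [5,6,14,8,12,9,7,15,16,17]
15<17: swap(7,7), lo=8 mid=8 ⇒ [5,6,14,8,12,9,7,15,16,17]
16<17: swap(8,8), lo=9 mid=9 ⇒ [5,6,14,8,12,9,7,15,16,17]
17=17: mid=10
done. lo=9 hi=9; nums=[5,6,14,8,12,9,7,15,16,17]

(9, 9)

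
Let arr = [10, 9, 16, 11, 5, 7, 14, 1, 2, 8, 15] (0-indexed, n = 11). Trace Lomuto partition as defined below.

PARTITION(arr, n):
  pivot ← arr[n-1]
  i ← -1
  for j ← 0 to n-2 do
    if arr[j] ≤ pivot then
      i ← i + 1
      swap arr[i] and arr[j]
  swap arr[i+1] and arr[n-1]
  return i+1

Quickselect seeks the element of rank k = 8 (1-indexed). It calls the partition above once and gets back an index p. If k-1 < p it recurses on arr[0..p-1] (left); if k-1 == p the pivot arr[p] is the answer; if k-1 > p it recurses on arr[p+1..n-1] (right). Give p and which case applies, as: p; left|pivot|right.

9; left

pivot=15, i=-1
j=0: 10≤15, i=0, swap(0,0) ⇒ [10, 9, 16, 11, 5, 7, 14, 1, 2, 8, 15]
j=1: 9≤15, i=1, swap(1,1) ⇒ [10, 9, 16, 11, 5, 7, 14, 1, 2, 8, 15]
j=2: 16>15, skip
j=3: 11≤15, i=2, swap(2,3) ⇒ [10, 9, 11, 16, 5, 7, 14, 1, 2, 8, 15]
j=4: 5≤15, i=3, swap(3,4) ⇒ [10, 9, 11, 5, 16, 7, 14, 1, 2, 8, 15]
j=5: 7≤15, i=4, swap(4,5) ⇒ [10, 9, 11, 5, 7, 16, 14, 1, 2, 8, 15]
j=6: 14≤15, i=5, swap(5,6) ⇒ [10, 9, 11, 5, 7, 14, 16, 1, 2, 8, 15]
j=7: 1≤15, i=6, swap(6,7) ⇒ [10, 9, 11, 5, 7, 14, 1, 16, 2, 8, 15]
j=8: 2≤15, i=7, swap(7,8) ⇒ [10, 9, 11, 5, 7, 14, 1, 2, 16, 8, 15]
j=9: 8≤15, i=8, swap(8,9) ⇒ [10, 9, 11, 5, 7, 14, 1, 2, 8, 16, 15]
swap(9,10) ⇒ [10, 9, 11, 5, 7, 14, 1, 2, 8, 15, 16]; return 9
p = 9; k-1 = 7 < 9 ⇒ left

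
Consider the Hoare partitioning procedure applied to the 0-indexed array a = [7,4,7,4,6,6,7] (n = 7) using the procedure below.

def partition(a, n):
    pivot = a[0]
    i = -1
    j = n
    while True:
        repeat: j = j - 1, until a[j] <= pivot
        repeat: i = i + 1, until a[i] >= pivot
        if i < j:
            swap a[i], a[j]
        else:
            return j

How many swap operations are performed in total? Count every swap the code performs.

2

pivot=7
j stops at 6 (7), i stops at 0 (7); swap ⇒ [7,4,7,4,6,6,7]
j stops at 5 (6), i stops at 2 (7); swap ⇒ [7,4,6,4,6,7,7]
j stops at 4, i stops at 5; i≥j ⇒ return 4. a=[7,4,6,4,6,7,7]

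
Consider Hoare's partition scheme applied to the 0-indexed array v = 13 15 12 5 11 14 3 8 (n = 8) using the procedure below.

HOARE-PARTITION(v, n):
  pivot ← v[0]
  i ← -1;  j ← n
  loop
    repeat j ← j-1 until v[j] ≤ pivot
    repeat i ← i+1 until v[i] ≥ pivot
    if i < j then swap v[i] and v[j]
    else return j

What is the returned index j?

4

pivot = v[0] = 13; i = -1, j = 8
j→7 (v[7]=8≤13), i→0 (v[0]=13≥13); i<j, swap → 8 15 12 5 11 14 3 13
j→6 (v[6]=3≤13), i→1 (v[1]=15≥13); i<j, swap → 8 3 12 5 11 14 15 13
j→4, i→5; i≥j, return j=4. v = 8 3 12 5 11 14 15 13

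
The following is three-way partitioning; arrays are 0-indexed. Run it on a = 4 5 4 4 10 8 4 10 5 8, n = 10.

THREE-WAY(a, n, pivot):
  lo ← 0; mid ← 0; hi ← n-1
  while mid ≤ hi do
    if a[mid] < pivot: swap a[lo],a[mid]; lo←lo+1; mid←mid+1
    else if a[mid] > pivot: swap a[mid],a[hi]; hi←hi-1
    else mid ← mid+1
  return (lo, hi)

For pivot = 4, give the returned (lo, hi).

lo=0 mid=0 hi=9
4=4: mid=1
5>4: swap(1,9), hi=8 ⇒ 4 8 4 4 10 8 4 10 5 5
8>4: swap(1,8), hi=7 ⇒ 4 5 4 4 10 8 4 10 8 5
5>4: swap(1,7), hi=6 ⇒ 4 10 4 4 10 8 4 5 8 5
10>4: swap(1,6), hi=5 ⇒ 4 4 4 4 10 8 10 5 8 5
4=4: mid=2
4=4: mid=3
4=4: mid=4
10>4: swap(4,5), hi=4 ⇒ 4 4 4 4 8 10 10 5 8 5
8>4: swap(4,4), hi=3 ⇒ 4 4 4 4 8 10 10 5 8 5
done. lo=0 hi=3; a=4 4 4 4 8 10 10 5 8 5

(0, 3)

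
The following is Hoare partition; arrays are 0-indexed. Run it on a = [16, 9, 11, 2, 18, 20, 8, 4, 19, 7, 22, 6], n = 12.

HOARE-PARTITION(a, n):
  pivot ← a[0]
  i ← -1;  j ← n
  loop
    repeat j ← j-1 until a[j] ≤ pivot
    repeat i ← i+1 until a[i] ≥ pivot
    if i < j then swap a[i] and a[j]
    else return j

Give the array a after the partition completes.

pivot = a[0] = 16; i = -1, j = 12
j→11 (a[11]=6≤16), i→0 (a[0]=16≥16); i<j, swap → [6, 9, 11, 2, 18, 20, 8, 4, 19, 7, 22, 16]
j→9 (a[9]=7≤16), i→4 (a[4]=18≥16); i<j, swap → [6, 9, 11, 2, 7, 20, 8, 4, 19, 18, 22, 16]
j→7 (a[7]=4≤16), i→5 (a[5]=20≥16); i<j, swap → [6, 9, 11, 2, 7, 4, 8, 20, 19, 18, 22, 16]
j→6, i→7; i≥j, return j=6. a = [6, 9, 11, 2, 7, 4, 8, 20, 19, 18, 22, 16]

[6, 9, 11, 2, 7, 4, 8, 20, 19, 18, 22, 16]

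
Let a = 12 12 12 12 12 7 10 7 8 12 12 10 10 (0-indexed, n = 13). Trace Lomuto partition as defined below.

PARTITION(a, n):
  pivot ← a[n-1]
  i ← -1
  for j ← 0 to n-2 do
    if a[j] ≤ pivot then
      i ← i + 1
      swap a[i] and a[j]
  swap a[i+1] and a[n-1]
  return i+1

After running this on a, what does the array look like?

7 10 7 8 10 10 12 12 12 12 12 12 12

pivot = a[12] = 10; i = -1
j=0: a[0]=12 > 10 → no swap
j=1: a[1]=12 > 10 → no swap
j=2: a[2]=12 > 10 → no swap
j=3: a[3]=12 > 10 → no swap
j=4: a[4]=12 > 10 → no swap
j=5: a[5]=7 ≤ 10 → i=0, swap a[0],a[5] → 7 12 12 12 12 12 10 7 8 12 12 10 10
j=6: a[6]=10 ≤ 10 → i=1, swap a[1],a[6] → 7 10 12 12 12 12 12 7 8 12 12 10 10
j=7: a[7]=7 ≤ 10 → i=2, swap a[2],a[7] → 7 10 7 12 12 12 12 12 8 12 12 10 10
j=8: a[8]=8 ≤ 10 → i=3, swap a[3],a[8] → 7 10 7 8 12 12 12 12 12 12 12 10 10
j=9: a[9]=12 > 10 → no swap
j=10: a[10]=12 > 10 → no swap
j=11: a[11]=10 ≤ 10 → i=4, swap a[4],a[11] → 7 10 7 8 10 12 12 12 12 12 12 12 10
final swap a[5],a[12] → 7 10 7 8 10 10 12 12 12 12 12 12 12; return 5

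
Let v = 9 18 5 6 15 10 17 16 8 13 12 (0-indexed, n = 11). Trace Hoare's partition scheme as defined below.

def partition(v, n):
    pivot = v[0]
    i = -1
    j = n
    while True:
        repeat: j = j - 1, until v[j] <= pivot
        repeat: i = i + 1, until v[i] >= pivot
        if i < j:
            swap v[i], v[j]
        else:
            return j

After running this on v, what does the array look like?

pivot = v[0] = 9; i = -1, j = 11
j→8 (v[8]=8≤9), i→0 (v[0]=9≥9); i<j, swap → 8 18 5 6 15 10 17 16 9 13 12
j→3 (v[3]=6≤9), i→1 (v[1]=18≥9); i<j, swap → 8 6 5 18 15 10 17 16 9 13 12
j→2, i→3; i≥j, return j=2. v = 8 6 5 18 15 10 17 16 9 13 12

8 6 5 18 15 10 17 16 9 13 12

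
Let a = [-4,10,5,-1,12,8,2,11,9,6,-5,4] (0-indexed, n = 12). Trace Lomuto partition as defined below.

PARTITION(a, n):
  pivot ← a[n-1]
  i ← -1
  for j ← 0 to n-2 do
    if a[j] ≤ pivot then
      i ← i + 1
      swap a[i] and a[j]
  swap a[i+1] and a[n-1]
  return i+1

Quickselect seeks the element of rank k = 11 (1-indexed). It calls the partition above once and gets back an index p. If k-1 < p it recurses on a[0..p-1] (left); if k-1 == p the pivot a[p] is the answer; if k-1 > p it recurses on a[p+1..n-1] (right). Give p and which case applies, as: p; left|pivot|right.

pivot=4, i=-1
j=0: -4≤4, i=0, swap(0,0) ⇒ [-4,10,5,-1,12,8,2,11,9,6,-5,4]
j=1: 10>4, skip
j=2: 5>4, skip
j=3: -1≤4, i=1, swap(1,3) ⇒ [-4,-1,5,10,12,8,2,11,9,6,-5,4]
j=4: 12>4, skip
j=5: 8>4, skip
j=6: 2≤4, i=2, swap(2,6) ⇒ [-4,-1,2,10,12,8,5,11,9,6,-5,4]
j=7: 11>4, skip
j=8: 9>4, skip
j=9: 6>4, skip
j=10: -5≤4, i=3, swap(3,10) ⇒ [-4,-1,2,-5,12,8,5,11,9,6,10,4]
swap(4,11) ⇒ [-4,-1,2,-5,4,8,5,11,9,6,10,12]; return 4
p = 4; k-1 = 10 > 4 ⇒ right

4; right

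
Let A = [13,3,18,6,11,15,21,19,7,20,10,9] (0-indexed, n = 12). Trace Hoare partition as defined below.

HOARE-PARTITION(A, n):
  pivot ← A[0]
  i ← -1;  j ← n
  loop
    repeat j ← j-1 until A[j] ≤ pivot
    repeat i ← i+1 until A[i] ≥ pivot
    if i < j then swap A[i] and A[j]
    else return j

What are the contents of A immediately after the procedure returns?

[9,3,10,6,11,7,21,19,15,20,18,13]

pivot = A[0] = 13; i = -1, j = 12
j→11 (A[11]=9≤13), i→0 (A[0]=13≥13); i<j, swap → [9,3,18,6,11,15,21,19,7,20,10,13]
j→10 (A[10]=10≤13), i→2 (A[2]=18≥13); i<j, swap → [9,3,10,6,11,15,21,19,7,20,18,13]
j→8 (A[8]=7≤13), i→5 (A[5]=15≥13); i<j, swap → [9,3,10,6,11,7,21,19,15,20,18,13]
j→5, i→6; i≥j, return j=5. A = [9,3,10,6,11,7,21,19,15,20,18,13]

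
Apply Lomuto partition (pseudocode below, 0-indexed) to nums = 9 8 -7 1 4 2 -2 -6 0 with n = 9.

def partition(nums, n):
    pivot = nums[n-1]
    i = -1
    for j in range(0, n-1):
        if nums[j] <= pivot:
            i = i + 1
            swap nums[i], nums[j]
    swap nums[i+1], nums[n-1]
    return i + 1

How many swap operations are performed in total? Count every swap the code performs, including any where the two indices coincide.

pivot=0, i=-1
j=0: 9>0, skip
j=1: 8>0, skip
j=2: -7≤0, i=0, swap(0,2) ⇒ -7 8 9 1 4 2 -2 -6 0
j=3: 1>0, skip
j=4: 4>0, skip
j=5: 2>0, skip
j=6: -2≤0, i=1, swap(1,6) ⇒ -7 -2 9 1 4 2 8 -6 0
j=7: -6≤0, i=2, swap(2,7) ⇒ -7 -2 -6 1 4 2 8 9 0
swap(3,8) ⇒ -7 -2 -6 0 4 2 8 9 1; return 3

4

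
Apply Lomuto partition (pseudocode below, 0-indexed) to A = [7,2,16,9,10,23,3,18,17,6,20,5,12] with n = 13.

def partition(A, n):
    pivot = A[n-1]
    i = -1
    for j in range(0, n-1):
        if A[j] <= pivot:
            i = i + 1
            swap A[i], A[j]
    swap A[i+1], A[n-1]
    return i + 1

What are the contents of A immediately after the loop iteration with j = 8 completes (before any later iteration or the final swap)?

[7,2,9,10,3,23,16,18,17,6,20,5,12]

pivot=12, i=-1
j=0: 7≤12, i=0, swap(0,0) ⇒ [7,2,16,9,10,23,3,18,17,6,20,5,12]
j=1: 2≤12, i=1, swap(1,1) ⇒ [7,2,16,9,10,23,3,18,17,6,20,5,12]
j=2: 16>12, skip
j=3: 9≤12, i=2, swap(2,3) ⇒ [7,2,9,16,10,23,3,18,17,6,20,5,12]
j=4: 10≤12, i=3, swap(3,4) ⇒ [7,2,9,10,16,23,3,18,17,6,20,5,12]
j=5: 23>12, skip
j=6: 3≤12, i=4, swap(4,6) ⇒ [7,2,9,10,3,23,16,18,17,6,20,5,12]
j=7: 18>12, skip
j=8: 17>12, skip
(after j=8) A = [7,2,9,10,3,23,16,18,17,6,20,5,12]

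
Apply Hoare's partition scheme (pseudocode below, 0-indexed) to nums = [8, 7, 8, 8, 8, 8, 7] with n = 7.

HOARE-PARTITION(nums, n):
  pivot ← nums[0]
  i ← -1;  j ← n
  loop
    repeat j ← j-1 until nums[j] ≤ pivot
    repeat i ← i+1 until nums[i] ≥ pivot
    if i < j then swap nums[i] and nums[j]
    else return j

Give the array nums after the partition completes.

[7, 7, 8, 8, 8, 8, 8]

pivot = nums[0] = 8; i = -1, j = 7
j→6 (nums[6]=7≤8), i→0 (nums[0]=8≥8); i<j, swap → [7, 7, 8, 8, 8, 8, 8]
j→5 (nums[5]=8≤8), i→2 (nums[2]=8≥8); i<j, swap → [7, 7, 8, 8, 8, 8, 8]
j→4 (nums[4]=8≤8), i→3 (nums[3]=8≥8); i<j, swap → [7, 7, 8, 8, 8, 8, 8]
j→3, i→4; i≥j, return j=3. nums = [7, 7, 8, 8, 8, 8, 8]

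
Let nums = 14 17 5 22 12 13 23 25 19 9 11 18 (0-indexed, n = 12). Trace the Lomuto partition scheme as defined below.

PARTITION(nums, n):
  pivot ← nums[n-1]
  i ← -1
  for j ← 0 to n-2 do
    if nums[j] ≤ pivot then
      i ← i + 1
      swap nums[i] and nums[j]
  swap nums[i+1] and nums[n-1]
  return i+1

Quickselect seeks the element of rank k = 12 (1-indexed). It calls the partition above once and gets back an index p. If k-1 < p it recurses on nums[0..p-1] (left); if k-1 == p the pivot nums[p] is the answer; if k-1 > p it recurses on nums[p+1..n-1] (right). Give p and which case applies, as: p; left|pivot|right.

7; right

pivot = nums[11] = 18; i = -1
j=0: nums[0]=14 ≤ 18 → i=0, swap nums[0],nums[0] (no change) → 14 17 5 22 12 13 23 25 19 9 11 18
j=1: nums[1]=17 ≤ 18 → i=1, swap nums[1],nums[1] (no change) → 14 17 5 22 12 13 23 25 19 9 11 18
j=2: nums[2]=5 ≤ 18 → i=2, swap nums[2],nums[2] (no change) → 14 17 5 22 12 13 23 25 19 9 11 18
j=3: nums[3]=22 > 18 → no swap
j=4: nums[4]=12 ≤ 18 → i=3, swap nums[3],nums[4] → 14 17 5 12 22 13 23 25 19 9 11 18
j=5: nums[5]=13 ≤ 18 → i=4, swap nums[4],nums[5] → 14 17 5 12 13 22 23 25 19 9 11 18
j=6: nums[6]=23 > 18 → no swap
j=7: nums[7]=25 > 18 → no swap
j=8: nums[8]=19 > 18 → no swap
j=9: nums[9]=9 ≤ 18 → i=5, swap nums[5],nums[9] → 14 17 5 12 13 9 23 25 19 22 11 18
j=10: nums[10]=11 ≤ 18 → i=6, swap nums[6],nums[10] → 14 17 5 12 13 9 11 25 19 22 23 18
final swap nums[7],nums[11] → 14 17 5 12 13 9 11 18 19 22 23 25; return 7
p = 7; k-1 = 11 > 7 ⇒ right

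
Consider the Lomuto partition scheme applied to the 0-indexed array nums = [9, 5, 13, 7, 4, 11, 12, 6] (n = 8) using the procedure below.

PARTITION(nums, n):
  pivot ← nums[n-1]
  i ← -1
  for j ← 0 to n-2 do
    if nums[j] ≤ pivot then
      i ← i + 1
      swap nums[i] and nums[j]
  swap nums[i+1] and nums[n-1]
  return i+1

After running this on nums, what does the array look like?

[5, 4, 6, 7, 9, 11, 12, 13]

pivot = nums[7] = 6; i = -1
j=0: nums[0]=9 > 6 → no swap
j=1: nums[1]=5 ≤ 6 → i=0, swap nums[0],nums[1] → [5, 9, 13, 7, 4, 11, 12, 6]
j=2: nums[2]=13 > 6 → no swap
j=3: nums[3]=7 > 6 → no swap
j=4: nums[4]=4 ≤ 6 → i=1, swap nums[1],nums[4] → [5, 4, 13, 7, 9, 11, 12, 6]
j=5: nums[5]=11 > 6 → no swap
j=6: nums[6]=12 > 6 → no swap
final swap nums[2],nums[7] → [5, 4, 6, 7, 9, 11, 12, 13]; return 2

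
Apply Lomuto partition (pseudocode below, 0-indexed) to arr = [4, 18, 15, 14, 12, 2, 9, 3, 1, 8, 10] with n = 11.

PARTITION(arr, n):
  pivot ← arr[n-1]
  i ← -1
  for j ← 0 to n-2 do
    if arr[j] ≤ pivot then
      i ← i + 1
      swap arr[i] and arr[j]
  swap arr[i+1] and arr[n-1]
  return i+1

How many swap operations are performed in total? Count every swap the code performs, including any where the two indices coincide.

7

pivot=10, i=-1
j=0: 4≤10, i=0, swap(0,0) ⇒ [4, 18, 15, 14, 12, 2, 9, 3, 1, 8, 10]
j=1: 18>10, skip
j=2: 15>10, skip
j=3: 14>10, skip
j=4: 12>10, skip
j=5: 2≤10, i=1, swap(1,5) ⇒ [4, 2, 15, 14, 12, 18, 9, 3, 1, 8, 10]
j=6: 9≤10, i=2, swap(2,6) ⇒ [4, 2, 9, 14, 12, 18, 15, 3, 1, 8, 10]
j=7: 3≤10, i=3, swap(3,7) ⇒ [4, 2, 9, 3, 12, 18, 15, 14, 1, 8, 10]
j=8: 1≤10, i=4, swap(4,8) ⇒ [4, 2, 9, 3, 1, 18, 15, 14, 12, 8, 10]
j=9: 8≤10, i=5, swap(5,9) ⇒ [4, 2, 9, 3, 1, 8, 15, 14, 12, 18, 10]
swap(6,10) ⇒ [4, 2, 9, 3, 1, 8, 10, 14, 12, 18, 15]; return 6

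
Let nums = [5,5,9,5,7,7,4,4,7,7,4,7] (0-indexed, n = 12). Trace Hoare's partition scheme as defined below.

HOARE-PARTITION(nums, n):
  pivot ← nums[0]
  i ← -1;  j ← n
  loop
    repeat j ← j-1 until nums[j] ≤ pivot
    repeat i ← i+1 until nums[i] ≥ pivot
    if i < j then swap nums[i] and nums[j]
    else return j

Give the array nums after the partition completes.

[4,4,4,5,7,7,9,5,7,7,5,7]

pivot=5
j stops at 10 (4), i stops at 0 (5); swap ⇒ [4,5,9,5,7,7,4,4,7,7,5,7]
j stops at 7 (4), i stops at 1 (5); swap ⇒ [4,4,9,5,7,7,4,5,7,7,5,7]
j stops at 6 (4), i stops at 2 (9); swap ⇒ [4,4,4,5,7,7,9,5,7,7,5,7]
j stops at 3, i stops at 3; i≥j ⇒ return 3. nums=[4,4,4,5,7,7,9,5,7,7,5,7]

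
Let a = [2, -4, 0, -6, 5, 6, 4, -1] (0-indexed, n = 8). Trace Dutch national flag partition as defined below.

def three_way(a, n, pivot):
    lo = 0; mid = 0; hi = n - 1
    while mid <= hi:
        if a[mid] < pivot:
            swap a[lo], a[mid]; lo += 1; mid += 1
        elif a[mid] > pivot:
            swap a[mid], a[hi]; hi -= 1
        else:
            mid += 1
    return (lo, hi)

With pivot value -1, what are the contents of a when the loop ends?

pivot = -1; lo=0, mid=0, hi=7
a[mid]=2>-1: swap a[0],a[7]; hi=6 → [-1, -4, 0, -6, 5, 6, 4, 2]
a[mid]=-1=-1: mid=1
a[mid]=-4<-1: swap a[0],a[1]; lo=1,mid=2 → [-4, -1, 0, -6, 5, 6, 4, 2]
a[mid]=0>-1: swap a[2],a[6]; hi=5 → [-4, -1, 4, -6, 5, 6, 0, 2]
a[mid]=4>-1: swap a[2],a[5]; hi=4 → [-4, -1, 6, -6, 5, 4, 0, 2]
a[mid]=6>-1: swap a[2],a[4]; hi=3 → [-4, -1, 5, -6, 6, 4, 0, 2]
a[mid]=5>-1: swap a[2],a[3]; hi=2 → [-4, -1, -6, 5, 6, 4, 0, 2]
a[mid]=-6<-1: swap a[1],a[2]; lo=2,mid=3 → [-4, -6, -1, 5, 6, 4, 0, 2]
end: lo=2, hi=2; a = [-4, -6, -1, 5, 6, 4, 0, 2]

[-4, -6, -1, 5, 6, 4, 0, 2]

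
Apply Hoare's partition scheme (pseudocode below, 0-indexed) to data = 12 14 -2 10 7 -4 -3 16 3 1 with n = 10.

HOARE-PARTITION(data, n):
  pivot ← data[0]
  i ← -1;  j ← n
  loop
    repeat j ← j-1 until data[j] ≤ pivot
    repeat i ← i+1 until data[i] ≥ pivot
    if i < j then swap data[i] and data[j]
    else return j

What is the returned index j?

pivot = data[0] = 12; i = -1, j = 10
j→9 (data[9]=1≤12), i→0 (data[0]=12≥12); i<j, swap → 1 14 -2 10 7 -4 -3 16 3 12
j→8 (data[8]=3≤12), i→1 (data[1]=14≥12); i<j, swap → 1 3 -2 10 7 -4 -3 16 14 12
j→6, i→7; i≥j, return j=6. data = 1 3 -2 10 7 -4 -3 16 14 12

6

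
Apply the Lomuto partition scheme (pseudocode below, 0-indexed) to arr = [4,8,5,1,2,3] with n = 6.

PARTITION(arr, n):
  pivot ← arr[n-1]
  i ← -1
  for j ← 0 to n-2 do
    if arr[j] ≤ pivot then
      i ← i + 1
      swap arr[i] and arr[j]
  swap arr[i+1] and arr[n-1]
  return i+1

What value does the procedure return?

pivot = arr[5] = 3; i = -1
j=0: arr[0]=4 > 3 → no swap
j=1: arr[1]=8 > 3 → no swap
j=2: arr[2]=5 > 3 → no swap
j=3: arr[3]=1 ≤ 3 → i=0, swap arr[0],arr[3] → [1,8,5,4,2,3]
j=4: arr[4]=2 ≤ 3 → i=1, swap arr[1],arr[4] → [1,2,5,4,8,3]
final swap arr[2],arr[5] → [1,2,3,4,8,5]; return 2

2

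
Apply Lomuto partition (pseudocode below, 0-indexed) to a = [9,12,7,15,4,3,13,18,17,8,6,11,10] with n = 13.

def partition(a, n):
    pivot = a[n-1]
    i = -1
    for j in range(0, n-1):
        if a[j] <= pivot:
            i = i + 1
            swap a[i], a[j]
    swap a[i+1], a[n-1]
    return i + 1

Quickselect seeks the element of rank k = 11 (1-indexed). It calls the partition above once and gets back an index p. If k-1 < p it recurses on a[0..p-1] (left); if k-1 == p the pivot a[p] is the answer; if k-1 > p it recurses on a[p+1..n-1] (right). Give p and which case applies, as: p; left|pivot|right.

pivot = a[12] = 10; i = -1
j=0: a[0]=9 ≤ 10 → i=0, swap a[0],a[0] (no change) → [9,12,7,15,4,3,13,18,17,8,6,11,10]
j=1: a[1]=12 > 10 → no swap
j=2: a[2]=7 ≤ 10 → i=1, swap a[1],a[2] → [9,7,12,15,4,3,13,18,17,8,6,11,10]
j=3: a[3]=15 > 10 → no swap
j=4: a[4]=4 ≤ 10 → i=2, swap a[2],a[4] → [9,7,4,15,12,3,13,18,17,8,6,11,10]
j=5: a[5]=3 ≤ 10 → i=3, swap a[3],a[5] → [9,7,4,3,12,15,13,18,17,8,6,11,10]
j=6: a[6]=13 > 10 → no swap
j=7: a[7]=18 > 10 → no swap
j=8: a[8]=17 > 10 → no swap
j=9: a[9]=8 ≤ 10 → i=4, swap a[4],a[9] → [9,7,4,3,8,15,13,18,17,12,6,11,10]
j=10: a[10]=6 ≤ 10 → i=5, swap a[5],a[10] → [9,7,4,3,8,6,13,18,17,12,15,11,10]
j=11: a[11]=11 > 10 → no swap
final swap a[6],a[12] → [9,7,4,3,8,6,10,18,17,12,15,11,13]; return 6
p = 6; k-1 = 10 > 6 ⇒ right

6; right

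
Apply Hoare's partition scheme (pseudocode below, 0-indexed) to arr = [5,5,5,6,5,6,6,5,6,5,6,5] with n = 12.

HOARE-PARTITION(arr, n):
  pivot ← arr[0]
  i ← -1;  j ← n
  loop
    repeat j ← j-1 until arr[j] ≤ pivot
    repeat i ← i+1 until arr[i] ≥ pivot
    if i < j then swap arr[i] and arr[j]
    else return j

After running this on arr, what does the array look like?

pivot=5
j stops at 11 (5), i stops at 0 (5); swap ⇒ [5,5,5,6,5,6,6,5,6,5,6,5]
j stops at 9 (5), i stops at 1 (5); swap ⇒ [5,5,5,6,5,6,6,5,6,5,6,5]
j stops at 7 (5), i stops at 2 (5); swap ⇒ [5,5,5,6,5,6,6,5,6,5,6,5]
j stops at 4 (5), i stops at 3 (6); swap ⇒ [5,5,5,5,6,6,6,5,6,5,6,5]
j stops at 3, i stops at 4; i≥j ⇒ return 3. arr=[5,5,5,5,6,6,6,5,6,5,6,5]

[5,5,5,5,6,6,6,5,6,5,6,5]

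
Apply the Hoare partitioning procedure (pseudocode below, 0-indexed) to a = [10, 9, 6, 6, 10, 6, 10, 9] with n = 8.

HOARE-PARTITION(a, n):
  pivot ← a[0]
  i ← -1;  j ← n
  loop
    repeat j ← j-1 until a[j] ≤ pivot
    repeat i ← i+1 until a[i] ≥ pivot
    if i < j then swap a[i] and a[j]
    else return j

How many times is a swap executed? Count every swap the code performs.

pivot=10
j stops at 7 (9), i stops at 0 (10); swap ⇒ [9, 9, 6, 6, 10, 6, 10, 10]
j stops at 6 (10), i stops at 4 (10); swap ⇒ [9, 9, 6, 6, 10, 6, 10, 10]
j stops at 5, i stops at 6; i≥j ⇒ return 5. a=[9, 9, 6, 6, 10, 6, 10, 10]

2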